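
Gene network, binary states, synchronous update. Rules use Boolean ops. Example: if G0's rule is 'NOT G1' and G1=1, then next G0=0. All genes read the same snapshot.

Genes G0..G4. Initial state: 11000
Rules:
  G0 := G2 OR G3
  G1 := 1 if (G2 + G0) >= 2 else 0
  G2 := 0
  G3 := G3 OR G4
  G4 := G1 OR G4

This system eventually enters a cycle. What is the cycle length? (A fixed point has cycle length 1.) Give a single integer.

Answer: 1

Derivation:
Step 0: 11000
Step 1: G0=G2|G3=0|0=0 G1=(0+1>=2)=0 G2=0(const) G3=G3|G4=0|0=0 G4=G1|G4=1|0=1 -> 00001
Step 2: G0=G2|G3=0|0=0 G1=(0+0>=2)=0 G2=0(const) G3=G3|G4=0|1=1 G4=G1|G4=0|1=1 -> 00011
Step 3: G0=G2|G3=0|1=1 G1=(0+0>=2)=0 G2=0(const) G3=G3|G4=1|1=1 G4=G1|G4=0|1=1 -> 10011
Step 4: G0=G2|G3=0|1=1 G1=(0+1>=2)=0 G2=0(const) G3=G3|G4=1|1=1 G4=G1|G4=0|1=1 -> 10011
State from step 4 equals state from step 3 -> cycle length 1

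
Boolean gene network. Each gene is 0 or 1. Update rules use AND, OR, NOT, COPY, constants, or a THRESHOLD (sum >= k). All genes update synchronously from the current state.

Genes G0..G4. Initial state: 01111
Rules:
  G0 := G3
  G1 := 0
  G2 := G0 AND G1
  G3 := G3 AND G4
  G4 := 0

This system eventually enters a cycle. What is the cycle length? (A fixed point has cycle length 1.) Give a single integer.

Answer: 1

Derivation:
Step 0: 01111
Step 1: G0=G3=1 G1=0(const) G2=G0&G1=0&1=0 G3=G3&G4=1&1=1 G4=0(const) -> 10010
Step 2: G0=G3=1 G1=0(const) G2=G0&G1=1&0=0 G3=G3&G4=1&0=0 G4=0(const) -> 10000
Step 3: G0=G3=0 G1=0(const) G2=G0&G1=1&0=0 G3=G3&G4=0&0=0 G4=0(const) -> 00000
Step 4: G0=G3=0 G1=0(const) G2=G0&G1=0&0=0 G3=G3&G4=0&0=0 G4=0(const) -> 00000
State from step 4 equals state from step 3 -> cycle length 1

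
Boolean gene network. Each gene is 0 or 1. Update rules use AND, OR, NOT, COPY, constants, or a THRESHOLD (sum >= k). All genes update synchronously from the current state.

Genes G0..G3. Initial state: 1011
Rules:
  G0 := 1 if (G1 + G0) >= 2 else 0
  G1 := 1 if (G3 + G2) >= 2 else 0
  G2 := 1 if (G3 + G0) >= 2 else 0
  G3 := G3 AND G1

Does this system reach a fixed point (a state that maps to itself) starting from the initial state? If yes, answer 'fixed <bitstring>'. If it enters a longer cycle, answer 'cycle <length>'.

Step 0: 1011
Step 1: G0=(0+1>=2)=0 G1=(1+1>=2)=1 G2=(1+1>=2)=1 G3=G3&G1=1&0=0 -> 0110
Step 2: G0=(1+0>=2)=0 G1=(0+1>=2)=0 G2=(0+0>=2)=0 G3=G3&G1=0&1=0 -> 0000
Step 3: G0=(0+0>=2)=0 G1=(0+0>=2)=0 G2=(0+0>=2)=0 G3=G3&G1=0&0=0 -> 0000
Fixed point reached at step 2: 0000

Answer: fixed 0000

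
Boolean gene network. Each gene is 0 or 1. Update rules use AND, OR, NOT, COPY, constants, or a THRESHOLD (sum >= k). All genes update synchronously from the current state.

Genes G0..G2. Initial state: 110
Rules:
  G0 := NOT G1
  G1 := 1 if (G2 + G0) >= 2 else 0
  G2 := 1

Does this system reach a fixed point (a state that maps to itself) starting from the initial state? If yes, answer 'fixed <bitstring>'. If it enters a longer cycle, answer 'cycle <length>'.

Step 0: 110
Step 1: G0=NOT G1=NOT 1=0 G1=(0+1>=2)=0 G2=1(const) -> 001
Step 2: G0=NOT G1=NOT 0=1 G1=(1+0>=2)=0 G2=1(const) -> 101
Step 3: G0=NOT G1=NOT 0=1 G1=(1+1>=2)=1 G2=1(const) -> 111
Step 4: G0=NOT G1=NOT 1=0 G1=(1+1>=2)=1 G2=1(const) -> 011
Step 5: G0=NOT G1=NOT 1=0 G1=(1+0>=2)=0 G2=1(const) -> 001
Cycle of length 4 starting at step 1 -> no fixed point

Answer: cycle 4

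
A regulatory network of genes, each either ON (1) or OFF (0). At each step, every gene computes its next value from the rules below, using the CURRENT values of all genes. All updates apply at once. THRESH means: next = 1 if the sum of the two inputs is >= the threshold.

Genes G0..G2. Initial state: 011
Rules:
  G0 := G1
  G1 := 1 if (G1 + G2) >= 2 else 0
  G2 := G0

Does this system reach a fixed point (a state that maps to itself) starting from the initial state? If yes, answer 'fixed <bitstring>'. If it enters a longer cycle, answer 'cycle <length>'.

Answer: fixed 000

Derivation:
Step 0: 011
Step 1: G0=G1=1 G1=(1+1>=2)=1 G2=G0=0 -> 110
Step 2: G0=G1=1 G1=(1+0>=2)=0 G2=G0=1 -> 101
Step 3: G0=G1=0 G1=(0+1>=2)=0 G2=G0=1 -> 001
Step 4: G0=G1=0 G1=(0+1>=2)=0 G2=G0=0 -> 000
Step 5: G0=G1=0 G1=(0+0>=2)=0 G2=G0=0 -> 000
Fixed point reached at step 4: 000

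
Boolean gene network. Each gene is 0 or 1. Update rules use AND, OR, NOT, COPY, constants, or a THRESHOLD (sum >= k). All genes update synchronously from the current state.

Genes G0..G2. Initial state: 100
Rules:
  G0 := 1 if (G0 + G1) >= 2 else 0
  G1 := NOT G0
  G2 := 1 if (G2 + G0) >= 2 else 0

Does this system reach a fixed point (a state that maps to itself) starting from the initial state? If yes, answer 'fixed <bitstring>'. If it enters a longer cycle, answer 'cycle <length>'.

Answer: fixed 010

Derivation:
Step 0: 100
Step 1: G0=(1+0>=2)=0 G1=NOT G0=NOT 1=0 G2=(0+1>=2)=0 -> 000
Step 2: G0=(0+0>=2)=0 G1=NOT G0=NOT 0=1 G2=(0+0>=2)=0 -> 010
Step 3: G0=(0+1>=2)=0 G1=NOT G0=NOT 0=1 G2=(0+0>=2)=0 -> 010
Fixed point reached at step 2: 010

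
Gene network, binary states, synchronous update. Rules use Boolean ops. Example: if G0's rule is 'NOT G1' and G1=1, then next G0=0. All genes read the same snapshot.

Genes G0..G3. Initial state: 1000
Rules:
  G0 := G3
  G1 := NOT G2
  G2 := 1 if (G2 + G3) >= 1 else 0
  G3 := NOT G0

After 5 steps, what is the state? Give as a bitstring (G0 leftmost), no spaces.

Step 1: G0=G3=0 G1=NOT G2=NOT 0=1 G2=(0+0>=1)=0 G3=NOT G0=NOT 1=0 -> 0100
Step 2: G0=G3=0 G1=NOT G2=NOT 0=1 G2=(0+0>=1)=0 G3=NOT G0=NOT 0=1 -> 0101
Step 3: G0=G3=1 G1=NOT G2=NOT 0=1 G2=(0+1>=1)=1 G3=NOT G0=NOT 0=1 -> 1111
Step 4: G0=G3=1 G1=NOT G2=NOT 1=0 G2=(1+1>=1)=1 G3=NOT G0=NOT 1=0 -> 1010
Step 5: G0=G3=0 G1=NOT G2=NOT 1=0 G2=(1+0>=1)=1 G3=NOT G0=NOT 1=0 -> 0010

0010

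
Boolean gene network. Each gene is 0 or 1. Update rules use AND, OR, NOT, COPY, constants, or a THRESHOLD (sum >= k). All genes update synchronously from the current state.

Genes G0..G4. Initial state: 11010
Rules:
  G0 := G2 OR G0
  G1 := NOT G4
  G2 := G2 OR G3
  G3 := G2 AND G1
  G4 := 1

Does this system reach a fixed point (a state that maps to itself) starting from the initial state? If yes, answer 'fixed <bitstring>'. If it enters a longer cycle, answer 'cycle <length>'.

Answer: fixed 10101

Derivation:
Step 0: 11010
Step 1: G0=G2|G0=0|1=1 G1=NOT G4=NOT 0=1 G2=G2|G3=0|1=1 G3=G2&G1=0&1=0 G4=1(const) -> 11101
Step 2: G0=G2|G0=1|1=1 G1=NOT G4=NOT 1=0 G2=G2|G3=1|0=1 G3=G2&G1=1&1=1 G4=1(const) -> 10111
Step 3: G0=G2|G0=1|1=1 G1=NOT G4=NOT 1=0 G2=G2|G3=1|1=1 G3=G2&G1=1&0=0 G4=1(const) -> 10101
Step 4: G0=G2|G0=1|1=1 G1=NOT G4=NOT 1=0 G2=G2|G3=1|0=1 G3=G2&G1=1&0=0 G4=1(const) -> 10101
Fixed point reached at step 3: 10101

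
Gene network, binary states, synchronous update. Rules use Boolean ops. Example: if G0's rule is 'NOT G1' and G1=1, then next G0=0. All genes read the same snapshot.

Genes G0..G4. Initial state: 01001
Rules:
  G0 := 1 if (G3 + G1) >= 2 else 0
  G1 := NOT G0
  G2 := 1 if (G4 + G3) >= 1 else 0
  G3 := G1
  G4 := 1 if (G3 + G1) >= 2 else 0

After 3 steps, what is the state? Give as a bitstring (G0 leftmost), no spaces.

Step 1: G0=(0+1>=2)=0 G1=NOT G0=NOT 0=1 G2=(1+0>=1)=1 G3=G1=1 G4=(0+1>=2)=0 -> 01110
Step 2: G0=(1+1>=2)=1 G1=NOT G0=NOT 0=1 G2=(0+1>=1)=1 G3=G1=1 G4=(1+1>=2)=1 -> 11111
Step 3: G0=(1+1>=2)=1 G1=NOT G0=NOT 1=0 G2=(1+1>=1)=1 G3=G1=1 G4=(1+1>=2)=1 -> 10111

10111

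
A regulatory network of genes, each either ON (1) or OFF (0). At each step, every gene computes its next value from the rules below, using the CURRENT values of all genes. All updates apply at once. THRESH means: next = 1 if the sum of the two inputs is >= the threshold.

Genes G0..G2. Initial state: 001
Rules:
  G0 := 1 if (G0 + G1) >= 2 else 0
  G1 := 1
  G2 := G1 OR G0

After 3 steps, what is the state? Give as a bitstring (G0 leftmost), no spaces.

Step 1: G0=(0+0>=2)=0 G1=1(const) G2=G1|G0=0|0=0 -> 010
Step 2: G0=(0+1>=2)=0 G1=1(const) G2=G1|G0=1|0=1 -> 011
Step 3: G0=(0+1>=2)=0 G1=1(const) G2=G1|G0=1|0=1 -> 011

011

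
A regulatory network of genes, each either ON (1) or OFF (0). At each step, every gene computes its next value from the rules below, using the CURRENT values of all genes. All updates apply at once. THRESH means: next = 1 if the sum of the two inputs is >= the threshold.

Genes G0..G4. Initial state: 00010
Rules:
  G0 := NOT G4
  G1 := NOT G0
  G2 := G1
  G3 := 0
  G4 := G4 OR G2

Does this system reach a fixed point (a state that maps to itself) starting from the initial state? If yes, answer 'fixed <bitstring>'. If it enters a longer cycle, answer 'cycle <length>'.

Step 0: 00010
Step 1: G0=NOT G4=NOT 0=1 G1=NOT G0=NOT 0=1 G2=G1=0 G3=0(const) G4=G4|G2=0|0=0 -> 11000
Step 2: G0=NOT G4=NOT 0=1 G1=NOT G0=NOT 1=0 G2=G1=1 G3=0(const) G4=G4|G2=0|0=0 -> 10100
Step 3: G0=NOT G4=NOT 0=1 G1=NOT G0=NOT 1=0 G2=G1=0 G3=0(const) G4=G4|G2=0|1=1 -> 10001
Step 4: G0=NOT G4=NOT 1=0 G1=NOT G0=NOT 1=0 G2=G1=0 G3=0(const) G4=G4|G2=1|0=1 -> 00001
Step 5: G0=NOT G4=NOT 1=0 G1=NOT G0=NOT 0=1 G2=G1=0 G3=0(const) G4=G4|G2=1|0=1 -> 01001
Step 6: G0=NOT G4=NOT 1=0 G1=NOT G0=NOT 0=1 G2=G1=1 G3=0(const) G4=G4|G2=1|0=1 -> 01101
Step 7: G0=NOT G4=NOT 1=0 G1=NOT G0=NOT 0=1 G2=G1=1 G3=0(const) G4=G4|G2=1|1=1 -> 01101
Fixed point reached at step 6: 01101

Answer: fixed 01101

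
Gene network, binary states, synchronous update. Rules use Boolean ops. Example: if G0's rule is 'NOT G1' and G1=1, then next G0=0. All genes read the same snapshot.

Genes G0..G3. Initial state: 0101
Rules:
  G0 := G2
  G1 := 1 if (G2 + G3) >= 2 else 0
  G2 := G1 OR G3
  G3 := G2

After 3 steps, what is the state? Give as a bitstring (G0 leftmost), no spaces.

Step 1: G0=G2=0 G1=(0+1>=2)=0 G2=G1|G3=1|1=1 G3=G2=0 -> 0010
Step 2: G0=G2=1 G1=(1+0>=2)=0 G2=G1|G3=0|0=0 G3=G2=1 -> 1001
Step 3: G0=G2=0 G1=(0+1>=2)=0 G2=G1|G3=0|1=1 G3=G2=0 -> 0010

0010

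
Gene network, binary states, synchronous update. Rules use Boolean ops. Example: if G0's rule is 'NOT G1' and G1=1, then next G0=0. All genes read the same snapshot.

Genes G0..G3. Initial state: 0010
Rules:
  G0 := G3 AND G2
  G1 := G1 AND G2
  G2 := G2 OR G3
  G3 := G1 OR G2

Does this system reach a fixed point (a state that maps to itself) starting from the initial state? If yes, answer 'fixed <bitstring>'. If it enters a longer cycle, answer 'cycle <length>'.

Step 0: 0010
Step 1: G0=G3&G2=0&1=0 G1=G1&G2=0&1=0 G2=G2|G3=1|0=1 G3=G1|G2=0|1=1 -> 0011
Step 2: G0=G3&G2=1&1=1 G1=G1&G2=0&1=0 G2=G2|G3=1|1=1 G3=G1|G2=0|1=1 -> 1011
Step 3: G0=G3&G2=1&1=1 G1=G1&G2=0&1=0 G2=G2|G3=1|1=1 G3=G1|G2=0|1=1 -> 1011
Fixed point reached at step 2: 1011

Answer: fixed 1011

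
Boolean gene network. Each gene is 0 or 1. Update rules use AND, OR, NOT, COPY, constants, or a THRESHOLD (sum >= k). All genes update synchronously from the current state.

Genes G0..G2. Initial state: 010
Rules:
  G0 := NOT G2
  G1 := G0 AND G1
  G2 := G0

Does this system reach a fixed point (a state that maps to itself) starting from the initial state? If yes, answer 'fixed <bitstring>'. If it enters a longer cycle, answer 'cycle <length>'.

Step 0: 010
Step 1: G0=NOT G2=NOT 0=1 G1=G0&G1=0&1=0 G2=G0=0 -> 100
Step 2: G0=NOT G2=NOT 0=1 G1=G0&G1=1&0=0 G2=G0=1 -> 101
Step 3: G0=NOT G2=NOT 1=0 G1=G0&G1=1&0=0 G2=G0=1 -> 001
Step 4: G0=NOT G2=NOT 1=0 G1=G0&G1=0&0=0 G2=G0=0 -> 000
Step 5: G0=NOT G2=NOT 0=1 G1=G0&G1=0&0=0 G2=G0=0 -> 100
Cycle of length 4 starting at step 1 -> no fixed point

Answer: cycle 4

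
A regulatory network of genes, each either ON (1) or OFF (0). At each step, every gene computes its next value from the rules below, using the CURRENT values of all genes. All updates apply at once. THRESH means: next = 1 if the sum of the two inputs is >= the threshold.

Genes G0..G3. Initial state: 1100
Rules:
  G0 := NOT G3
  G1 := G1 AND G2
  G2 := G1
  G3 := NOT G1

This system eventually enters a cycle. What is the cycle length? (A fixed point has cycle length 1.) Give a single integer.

Answer: 1

Derivation:
Step 0: 1100
Step 1: G0=NOT G3=NOT 0=1 G1=G1&G2=1&0=0 G2=G1=1 G3=NOT G1=NOT 1=0 -> 1010
Step 2: G0=NOT G3=NOT 0=1 G1=G1&G2=0&1=0 G2=G1=0 G3=NOT G1=NOT 0=1 -> 1001
Step 3: G0=NOT G3=NOT 1=0 G1=G1&G2=0&0=0 G2=G1=0 G3=NOT G1=NOT 0=1 -> 0001
Step 4: G0=NOT G3=NOT 1=0 G1=G1&G2=0&0=0 G2=G1=0 G3=NOT G1=NOT 0=1 -> 0001
State from step 4 equals state from step 3 -> cycle length 1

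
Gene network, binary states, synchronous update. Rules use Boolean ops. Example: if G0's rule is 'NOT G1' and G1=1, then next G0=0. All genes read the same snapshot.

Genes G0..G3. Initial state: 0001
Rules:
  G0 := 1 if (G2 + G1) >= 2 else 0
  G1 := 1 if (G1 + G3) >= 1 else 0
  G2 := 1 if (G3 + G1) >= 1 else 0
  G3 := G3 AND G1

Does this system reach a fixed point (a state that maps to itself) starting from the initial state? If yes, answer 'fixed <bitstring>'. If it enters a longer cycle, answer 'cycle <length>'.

Step 0: 0001
Step 1: G0=(0+0>=2)=0 G1=(0+1>=1)=1 G2=(1+0>=1)=1 G3=G3&G1=1&0=0 -> 0110
Step 2: G0=(1+1>=2)=1 G1=(1+0>=1)=1 G2=(0+1>=1)=1 G3=G3&G1=0&1=0 -> 1110
Step 3: G0=(1+1>=2)=1 G1=(1+0>=1)=1 G2=(0+1>=1)=1 G3=G3&G1=0&1=0 -> 1110
Fixed point reached at step 2: 1110

Answer: fixed 1110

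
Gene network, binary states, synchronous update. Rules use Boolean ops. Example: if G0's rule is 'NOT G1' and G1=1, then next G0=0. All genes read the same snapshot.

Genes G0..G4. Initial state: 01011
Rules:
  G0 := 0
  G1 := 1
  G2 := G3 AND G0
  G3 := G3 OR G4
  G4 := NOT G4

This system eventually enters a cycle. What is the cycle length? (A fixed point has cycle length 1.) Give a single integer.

Step 0: 01011
Step 1: G0=0(const) G1=1(const) G2=G3&G0=1&0=0 G3=G3|G4=1|1=1 G4=NOT G4=NOT 1=0 -> 01010
Step 2: G0=0(const) G1=1(const) G2=G3&G0=1&0=0 G3=G3|G4=1|0=1 G4=NOT G4=NOT 0=1 -> 01011
State from step 2 equals state from step 0 -> cycle length 2

Answer: 2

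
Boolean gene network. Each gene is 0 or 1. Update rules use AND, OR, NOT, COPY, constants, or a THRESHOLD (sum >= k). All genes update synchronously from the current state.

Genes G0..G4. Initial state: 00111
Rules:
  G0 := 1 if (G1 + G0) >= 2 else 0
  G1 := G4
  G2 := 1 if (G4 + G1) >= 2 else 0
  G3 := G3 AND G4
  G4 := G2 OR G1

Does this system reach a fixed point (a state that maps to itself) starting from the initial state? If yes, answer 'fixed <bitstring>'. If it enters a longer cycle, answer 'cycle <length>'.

Answer: fixed 01111

Derivation:
Step 0: 00111
Step 1: G0=(0+0>=2)=0 G1=G4=1 G2=(1+0>=2)=0 G3=G3&G4=1&1=1 G4=G2|G1=1|0=1 -> 01011
Step 2: G0=(1+0>=2)=0 G1=G4=1 G2=(1+1>=2)=1 G3=G3&G4=1&1=1 G4=G2|G1=0|1=1 -> 01111
Step 3: G0=(1+0>=2)=0 G1=G4=1 G2=(1+1>=2)=1 G3=G3&G4=1&1=1 G4=G2|G1=1|1=1 -> 01111
Fixed point reached at step 2: 01111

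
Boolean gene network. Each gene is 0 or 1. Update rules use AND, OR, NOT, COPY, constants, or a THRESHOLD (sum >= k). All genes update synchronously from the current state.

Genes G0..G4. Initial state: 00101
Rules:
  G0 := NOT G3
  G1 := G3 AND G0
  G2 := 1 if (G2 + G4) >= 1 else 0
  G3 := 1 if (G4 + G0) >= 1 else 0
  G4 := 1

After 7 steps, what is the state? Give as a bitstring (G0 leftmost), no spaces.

Step 1: G0=NOT G3=NOT 0=1 G1=G3&G0=0&0=0 G2=(1+1>=1)=1 G3=(1+0>=1)=1 G4=1(const) -> 10111
Step 2: G0=NOT G3=NOT 1=0 G1=G3&G0=1&1=1 G2=(1+1>=1)=1 G3=(1+1>=1)=1 G4=1(const) -> 01111
Step 3: G0=NOT G3=NOT 1=0 G1=G3&G0=1&0=0 G2=(1+1>=1)=1 G3=(1+0>=1)=1 G4=1(const) -> 00111
Step 4: G0=NOT G3=NOT 1=0 G1=G3&G0=1&0=0 G2=(1+1>=1)=1 G3=(1+0>=1)=1 G4=1(const) -> 00111
Step 5: G0=NOT G3=NOT 1=0 G1=G3&G0=1&0=0 G2=(1+1>=1)=1 G3=(1+0>=1)=1 G4=1(const) -> 00111
Step 6: G0=NOT G3=NOT 1=0 G1=G3&G0=1&0=0 G2=(1+1>=1)=1 G3=(1+0>=1)=1 G4=1(const) -> 00111
Step 7: G0=NOT G3=NOT 1=0 G1=G3&G0=1&0=0 G2=(1+1>=1)=1 G3=(1+0>=1)=1 G4=1(const) -> 00111

00111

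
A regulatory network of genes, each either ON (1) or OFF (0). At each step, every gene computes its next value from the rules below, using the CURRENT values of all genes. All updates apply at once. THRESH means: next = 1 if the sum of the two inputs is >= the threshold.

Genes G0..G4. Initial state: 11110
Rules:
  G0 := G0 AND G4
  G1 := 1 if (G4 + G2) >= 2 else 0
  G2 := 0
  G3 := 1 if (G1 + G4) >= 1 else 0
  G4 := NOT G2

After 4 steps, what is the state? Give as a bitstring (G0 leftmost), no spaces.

Step 1: G0=G0&G4=1&0=0 G1=(0+1>=2)=0 G2=0(const) G3=(1+0>=1)=1 G4=NOT G2=NOT 1=0 -> 00010
Step 2: G0=G0&G4=0&0=0 G1=(0+0>=2)=0 G2=0(const) G3=(0+0>=1)=0 G4=NOT G2=NOT 0=1 -> 00001
Step 3: G0=G0&G4=0&1=0 G1=(1+0>=2)=0 G2=0(const) G3=(0+1>=1)=1 G4=NOT G2=NOT 0=1 -> 00011
Step 4: G0=G0&G4=0&1=0 G1=(1+0>=2)=0 G2=0(const) G3=(0+1>=1)=1 G4=NOT G2=NOT 0=1 -> 00011

00011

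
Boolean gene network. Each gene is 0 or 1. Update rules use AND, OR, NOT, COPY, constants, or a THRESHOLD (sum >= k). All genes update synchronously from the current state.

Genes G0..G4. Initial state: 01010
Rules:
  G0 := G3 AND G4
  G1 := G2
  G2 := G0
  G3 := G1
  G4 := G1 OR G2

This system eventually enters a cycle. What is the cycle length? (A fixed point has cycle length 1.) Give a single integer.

Step 0: 01010
Step 1: G0=G3&G4=1&0=0 G1=G2=0 G2=G0=0 G3=G1=1 G4=G1|G2=1|0=1 -> 00011
Step 2: G0=G3&G4=1&1=1 G1=G2=0 G2=G0=0 G3=G1=0 G4=G1|G2=0|0=0 -> 10000
Step 3: G0=G3&G4=0&0=0 G1=G2=0 G2=G0=1 G3=G1=0 G4=G1|G2=0|0=0 -> 00100
Step 4: G0=G3&G4=0&0=0 G1=G2=1 G2=G0=0 G3=G1=0 G4=G1|G2=0|1=1 -> 01001
Step 5: G0=G3&G4=0&1=0 G1=G2=0 G2=G0=0 G3=G1=1 G4=G1|G2=1|0=1 -> 00011
State from step 5 equals state from step 1 -> cycle length 4

Answer: 4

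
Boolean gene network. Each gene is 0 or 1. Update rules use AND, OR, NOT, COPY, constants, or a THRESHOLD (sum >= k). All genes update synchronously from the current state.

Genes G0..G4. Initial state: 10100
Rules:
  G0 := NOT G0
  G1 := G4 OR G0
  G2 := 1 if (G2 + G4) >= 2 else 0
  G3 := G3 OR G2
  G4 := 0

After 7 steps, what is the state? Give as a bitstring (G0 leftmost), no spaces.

Step 1: G0=NOT G0=NOT 1=0 G1=G4|G0=0|1=1 G2=(1+0>=2)=0 G3=G3|G2=0|1=1 G4=0(const) -> 01010
Step 2: G0=NOT G0=NOT 0=1 G1=G4|G0=0|0=0 G2=(0+0>=2)=0 G3=G3|G2=1|0=1 G4=0(const) -> 10010
Step 3: G0=NOT G0=NOT 1=0 G1=G4|G0=0|1=1 G2=(0+0>=2)=0 G3=G3|G2=1|0=1 G4=0(const) -> 01010
Step 4: G0=NOT G0=NOT 0=1 G1=G4|G0=0|0=0 G2=(0+0>=2)=0 G3=G3|G2=1|0=1 G4=0(const) -> 10010
Step 5: G0=NOT G0=NOT 1=0 G1=G4|G0=0|1=1 G2=(0+0>=2)=0 G3=G3|G2=1|0=1 G4=0(const) -> 01010
Step 6: G0=NOT G0=NOT 0=1 G1=G4|G0=0|0=0 G2=(0+0>=2)=0 G3=G3|G2=1|0=1 G4=0(const) -> 10010
Step 7: G0=NOT G0=NOT 1=0 G1=G4|G0=0|1=1 G2=(0+0>=2)=0 G3=G3|G2=1|0=1 G4=0(const) -> 01010

01010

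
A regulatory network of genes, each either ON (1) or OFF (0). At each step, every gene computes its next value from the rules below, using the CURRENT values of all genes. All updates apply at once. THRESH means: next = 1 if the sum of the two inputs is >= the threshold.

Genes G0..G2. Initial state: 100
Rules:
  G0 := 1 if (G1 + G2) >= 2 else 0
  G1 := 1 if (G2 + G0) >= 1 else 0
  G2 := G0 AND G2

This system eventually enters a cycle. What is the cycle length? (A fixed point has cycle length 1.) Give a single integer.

Answer: 1

Derivation:
Step 0: 100
Step 1: G0=(0+0>=2)=0 G1=(0+1>=1)=1 G2=G0&G2=1&0=0 -> 010
Step 2: G0=(1+0>=2)=0 G1=(0+0>=1)=0 G2=G0&G2=0&0=0 -> 000
Step 3: G0=(0+0>=2)=0 G1=(0+0>=1)=0 G2=G0&G2=0&0=0 -> 000
State from step 3 equals state from step 2 -> cycle length 1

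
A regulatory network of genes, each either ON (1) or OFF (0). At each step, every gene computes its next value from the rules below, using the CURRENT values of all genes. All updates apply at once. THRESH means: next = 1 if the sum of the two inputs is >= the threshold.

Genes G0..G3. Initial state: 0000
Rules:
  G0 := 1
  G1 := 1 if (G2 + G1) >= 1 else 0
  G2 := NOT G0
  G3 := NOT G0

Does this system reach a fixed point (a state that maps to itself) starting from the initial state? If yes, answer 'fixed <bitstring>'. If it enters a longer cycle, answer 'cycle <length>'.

Step 0: 0000
Step 1: G0=1(const) G1=(0+0>=1)=0 G2=NOT G0=NOT 0=1 G3=NOT G0=NOT 0=1 -> 1011
Step 2: G0=1(const) G1=(1+0>=1)=1 G2=NOT G0=NOT 1=0 G3=NOT G0=NOT 1=0 -> 1100
Step 3: G0=1(const) G1=(0+1>=1)=1 G2=NOT G0=NOT 1=0 G3=NOT G0=NOT 1=0 -> 1100
Fixed point reached at step 2: 1100

Answer: fixed 1100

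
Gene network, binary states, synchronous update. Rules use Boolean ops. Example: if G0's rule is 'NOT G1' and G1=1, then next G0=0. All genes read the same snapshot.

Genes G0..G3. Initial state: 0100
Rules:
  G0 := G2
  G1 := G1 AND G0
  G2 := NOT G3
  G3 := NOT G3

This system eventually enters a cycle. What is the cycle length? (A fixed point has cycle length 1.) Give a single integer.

Step 0: 0100
Step 1: G0=G2=0 G1=G1&G0=1&0=0 G2=NOT G3=NOT 0=1 G3=NOT G3=NOT 0=1 -> 0011
Step 2: G0=G2=1 G1=G1&G0=0&0=0 G2=NOT G3=NOT 1=0 G3=NOT G3=NOT 1=0 -> 1000
Step 3: G0=G2=0 G1=G1&G0=0&1=0 G2=NOT G3=NOT 0=1 G3=NOT G3=NOT 0=1 -> 0011
State from step 3 equals state from step 1 -> cycle length 2

Answer: 2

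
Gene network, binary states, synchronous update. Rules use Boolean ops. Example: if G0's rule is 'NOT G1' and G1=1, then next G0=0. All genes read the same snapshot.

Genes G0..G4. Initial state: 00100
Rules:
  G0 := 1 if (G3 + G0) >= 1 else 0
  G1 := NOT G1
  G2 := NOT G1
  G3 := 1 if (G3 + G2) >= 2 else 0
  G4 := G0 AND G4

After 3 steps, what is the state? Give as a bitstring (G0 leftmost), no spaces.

Step 1: G0=(0+0>=1)=0 G1=NOT G1=NOT 0=1 G2=NOT G1=NOT 0=1 G3=(0+1>=2)=0 G4=G0&G4=0&0=0 -> 01100
Step 2: G0=(0+0>=1)=0 G1=NOT G1=NOT 1=0 G2=NOT G1=NOT 1=0 G3=(0+1>=2)=0 G4=G0&G4=0&0=0 -> 00000
Step 3: G0=(0+0>=1)=0 G1=NOT G1=NOT 0=1 G2=NOT G1=NOT 0=1 G3=(0+0>=2)=0 G4=G0&G4=0&0=0 -> 01100

01100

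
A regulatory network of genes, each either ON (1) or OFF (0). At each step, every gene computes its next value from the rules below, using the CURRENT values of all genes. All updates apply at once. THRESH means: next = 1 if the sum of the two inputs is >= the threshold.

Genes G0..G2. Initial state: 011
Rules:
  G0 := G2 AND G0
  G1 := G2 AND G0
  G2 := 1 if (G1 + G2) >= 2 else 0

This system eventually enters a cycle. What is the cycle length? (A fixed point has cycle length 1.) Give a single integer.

Answer: 1

Derivation:
Step 0: 011
Step 1: G0=G2&G0=1&0=0 G1=G2&G0=1&0=0 G2=(1+1>=2)=1 -> 001
Step 2: G0=G2&G0=1&0=0 G1=G2&G0=1&0=0 G2=(0+1>=2)=0 -> 000
Step 3: G0=G2&G0=0&0=0 G1=G2&G0=0&0=0 G2=(0+0>=2)=0 -> 000
State from step 3 equals state from step 2 -> cycle length 1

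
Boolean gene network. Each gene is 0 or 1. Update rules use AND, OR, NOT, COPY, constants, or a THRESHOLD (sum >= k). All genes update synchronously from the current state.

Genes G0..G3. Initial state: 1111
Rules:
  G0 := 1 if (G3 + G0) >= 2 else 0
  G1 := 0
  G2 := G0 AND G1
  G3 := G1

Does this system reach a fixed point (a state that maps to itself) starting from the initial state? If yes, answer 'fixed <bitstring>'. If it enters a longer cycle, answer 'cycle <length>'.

Answer: fixed 0000

Derivation:
Step 0: 1111
Step 1: G0=(1+1>=2)=1 G1=0(const) G2=G0&G1=1&1=1 G3=G1=1 -> 1011
Step 2: G0=(1+1>=2)=1 G1=0(const) G2=G0&G1=1&0=0 G3=G1=0 -> 1000
Step 3: G0=(0+1>=2)=0 G1=0(const) G2=G0&G1=1&0=0 G3=G1=0 -> 0000
Step 4: G0=(0+0>=2)=0 G1=0(const) G2=G0&G1=0&0=0 G3=G1=0 -> 0000
Fixed point reached at step 3: 0000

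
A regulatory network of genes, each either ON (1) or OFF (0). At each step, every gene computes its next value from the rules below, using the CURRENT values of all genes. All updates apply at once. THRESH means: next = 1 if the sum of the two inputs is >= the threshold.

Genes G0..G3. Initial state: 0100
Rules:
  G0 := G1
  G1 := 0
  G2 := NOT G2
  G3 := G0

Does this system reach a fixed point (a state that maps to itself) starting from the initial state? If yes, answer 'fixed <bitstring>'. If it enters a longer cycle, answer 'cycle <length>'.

Answer: cycle 2

Derivation:
Step 0: 0100
Step 1: G0=G1=1 G1=0(const) G2=NOT G2=NOT 0=1 G3=G0=0 -> 1010
Step 2: G0=G1=0 G1=0(const) G2=NOT G2=NOT 1=0 G3=G0=1 -> 0001
Step 3: G0=G1=0 G1=0(const) G2=NOT G2=NOT 0=1 G3=G0=0 -> 0010
Step 4: G0=G1=0 G1=0(const) G2=NOT G2=NOT 1=0 G3=G0=0 -> 0000
Step 5: G0=G1=0 G1=0(const) G2=NOT G2=NOT 0=1 G3=G0=0 -> 0010
Cycle of length 2 starting at step 3 -> no fixed point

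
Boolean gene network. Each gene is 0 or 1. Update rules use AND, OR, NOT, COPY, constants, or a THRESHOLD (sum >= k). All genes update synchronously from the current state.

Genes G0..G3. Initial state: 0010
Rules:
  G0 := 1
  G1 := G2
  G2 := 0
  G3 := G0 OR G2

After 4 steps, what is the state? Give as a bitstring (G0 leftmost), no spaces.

Step 1: G0=1(const) G1=G2=1 G2=0(const) G3=G0|G2=0|1=1 -> 1101
Step 2: G0=1(const) G1=G2=0 G2=0(const) G3=G0|G2=1|0=1 -> 1001
Step 3: G0=1(const) G1=G2=0 G2=0(const) G3=G0|G2=1|0=1 -> 1001
Step 4: G0=1(const) G1=G2=0 G2=0(const) G3=G0|G2=1|0=1 -> 1001

1001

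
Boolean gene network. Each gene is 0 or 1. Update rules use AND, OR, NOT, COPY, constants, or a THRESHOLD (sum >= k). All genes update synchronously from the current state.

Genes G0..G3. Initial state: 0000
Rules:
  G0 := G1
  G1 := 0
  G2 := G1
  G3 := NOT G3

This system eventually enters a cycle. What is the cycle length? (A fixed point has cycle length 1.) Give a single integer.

Step 0: 0000
Step 1: G0=G1=0 G1=0(const) G2=G1=0 G3=NOT G3=NOT 0=1 -> 0001
Step 2: G0=G1=0 G1=0(const) G2=G1=0 G3=NOT G3=NOT 1=0 -> 0000
State from step 2 equals state from step 0 -> cycle length 2

Answer: 2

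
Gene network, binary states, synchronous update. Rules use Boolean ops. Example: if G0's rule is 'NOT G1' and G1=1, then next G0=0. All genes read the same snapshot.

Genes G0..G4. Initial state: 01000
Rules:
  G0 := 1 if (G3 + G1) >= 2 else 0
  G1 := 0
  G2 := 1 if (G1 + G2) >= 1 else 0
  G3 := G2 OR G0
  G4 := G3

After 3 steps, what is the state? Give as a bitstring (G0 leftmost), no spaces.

Step 1: G0=(0+1>=2)=0 G1=0(const) G2=(1+0>=1)=1 G3=G2|G0=0|0=0 G4=G3=0 -> 00100
Step 2: G0=(0+0>=2)=0 G1=0(const) G2=(0+1>=1)=1 G3=G2|G0=1|0=1 G4=G3=0 -> 00110
Step 3: G0=(1+0>=2)=0 G1=0(const) G2=(0+1>=1)=1 G3=G2|G0=1|0=1 G4=G3=1 -> 00111

00111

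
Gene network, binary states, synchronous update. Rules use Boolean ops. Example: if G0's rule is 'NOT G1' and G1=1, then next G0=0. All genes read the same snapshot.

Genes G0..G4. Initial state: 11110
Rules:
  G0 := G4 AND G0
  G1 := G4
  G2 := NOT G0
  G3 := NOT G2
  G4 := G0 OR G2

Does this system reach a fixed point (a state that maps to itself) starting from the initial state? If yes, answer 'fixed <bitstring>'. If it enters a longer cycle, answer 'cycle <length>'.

Answer: fixed 01101

Derivation:
Step 0: 11110
Step 1: G0=G4&G0=0&1=0 G1=G4=0 G2=NOT G0=NOT 1=0 G3=NOT G2=NOT 1=0 G4=G0|G2=1|1=1 -> 00001
Step 2: G0=G4&G0=1&0=0 G1=G4=1 G2=NOT G0=NOT 0=1 G3=NOT G2=NOT 0=1 G4=G0|G2=0|0=0 -> 01110
Step 3: G0=G4&G0=0&0=0 G1=G4=0 G2=NOT G0=NOT 0=1 G3=NOT G2=NOT 1=0 G4=G0|G2=0|1=1 -> 00101
Step 4: G0=G4&G0=1&0=0 G1=G4=1 G2=NOT G0=NOT 0=1 G3=NOT G2=NOT 1=0 G4=G0|G2=0|1=1 -> 01101
Step 5: G0=G4&G0=1&0=0 G1=G4=1 G2=NOT G0=NOT 0=1 G3=NOT G2=NOT 1=0 G4=G0|G2=0|1=1 -> 01101
Fixed point reached at step 4: 01101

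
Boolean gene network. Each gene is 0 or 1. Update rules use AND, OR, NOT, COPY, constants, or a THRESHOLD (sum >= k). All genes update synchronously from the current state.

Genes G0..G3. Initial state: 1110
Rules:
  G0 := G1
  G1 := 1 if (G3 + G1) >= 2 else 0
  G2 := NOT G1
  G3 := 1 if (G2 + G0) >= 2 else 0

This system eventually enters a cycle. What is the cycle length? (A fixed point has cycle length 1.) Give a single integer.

Step 0: 1110
Step 1: G0=G1=1 G1=(0+1>=2)=0 G2=NOT G1=NOT 1=0 G3=(1+1>=2)=1 -> 1001
Step 2: G0=G1=0 G1=(1+0>=2)=0 G2=NOT G1=NOT 0=1 G3=(0+1>=2)=0 -> 0010
Step 3: G0=G1=0 G1=(0+0>=2)=0 G2=NOT G1=NOT 0=1 G3=(1+0>=2)=0 -> 0010
State from step 3 equals state from step 2 -> cycle length 1

Answer: 1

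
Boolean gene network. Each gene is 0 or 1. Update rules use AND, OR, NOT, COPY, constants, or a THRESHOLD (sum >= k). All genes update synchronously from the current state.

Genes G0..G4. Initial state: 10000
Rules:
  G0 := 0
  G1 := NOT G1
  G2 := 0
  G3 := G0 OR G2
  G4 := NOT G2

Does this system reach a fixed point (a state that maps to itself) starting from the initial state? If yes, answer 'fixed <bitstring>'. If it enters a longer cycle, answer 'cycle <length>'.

Step 0: 10000
Step 1: G0=0(const) G1=NOT G1=NOT 0=1 G2=0(const) G3=G0|G2=1|0=1 G4=NOT G2=NOT 0=1 -> 01011
Step 2: G0=0(const) G1=NOT G1=NOT 1=0 G2=0(const) G3=G0|G2=0|0=0 G4=NOT G2=NOT 0=1 -> 00001
Step 3: G0=0(const) G1=NOT G1=NOT 0=1 G2=0(const) G3=G0|G2=0|0=0 G4=NOT G2=NOT 0=1 -> 01001
Step 4: G0=0(const) G1=NOT G1=NOT 1=0 G2=0(const) G3=G0|G2=0|0=0 G4=NOT G2=NOT 0=1 -> 00001
Cycle of length 2 starting at step 2 -> no fixed point

Answer: cycle 2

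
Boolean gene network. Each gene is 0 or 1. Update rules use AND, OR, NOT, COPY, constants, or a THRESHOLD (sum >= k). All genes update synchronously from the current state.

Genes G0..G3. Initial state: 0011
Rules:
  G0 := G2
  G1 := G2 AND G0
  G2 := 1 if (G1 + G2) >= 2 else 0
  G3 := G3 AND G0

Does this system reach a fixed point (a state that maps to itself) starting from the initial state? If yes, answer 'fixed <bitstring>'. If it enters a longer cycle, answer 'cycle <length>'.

Answer: fixed 0000

Derivation:
Step 0: 0011
Step 1: G0=G2=1 G1=G2&G0=1&0=0 G2=(0+1>=2)=0 G3=G3&G0=1&0=0 -> 1000
Step 2: G0=G2=0 G1=G2&G0=0&1=0 G2=(0+0>=2)=0 G3=G3&G0=0&1=0 -> 0000
Step 3: G0=G2=0 G1=G2&G0=0&0=0 G2=(0+0>=2)=0 G3=G3&G0=0&0=0 -> 0000
Fixed point reached at step 2: 0000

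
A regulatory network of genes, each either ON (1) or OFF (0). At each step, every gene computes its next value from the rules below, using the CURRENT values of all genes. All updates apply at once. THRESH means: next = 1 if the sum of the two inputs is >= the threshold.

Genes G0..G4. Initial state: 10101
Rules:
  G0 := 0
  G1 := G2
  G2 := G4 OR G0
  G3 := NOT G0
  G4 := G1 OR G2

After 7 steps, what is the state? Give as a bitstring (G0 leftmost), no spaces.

Step 1: G0=0(const) G1=G2=1 G2=G4|G0=1|1=1 G3=NOT G0=NOT 1=0 G4=G1|G2=0|1=1 -> 01101
Step 2: G0=0(const) G1=G2=1 G2=G4|G0=1|0=1 G3=NOT G0=NOT 0=1 G4=G1|G2=1|1=1 -> 01111
Step 3: G0=0(const) G1=G2=1 G2=G4|G0=1|0=1 G3=NOT G0=NOT 0=1 G4=G1|G2=1|1=1 -> 01111
Step 4: G0=0(const) G1=G2=1 G2=G4|G0=1|0=1 G3=NOT G0=NOT 0=1 G4=G1|G2=1|1=1 -> 01111
Step 5: G0=0(const) G1=G2=1 G2=G4|G0=1|0=1 G3=NOT G0=NOT 0=1 G4=G1|G2=1|1=1 -> 01111
Step 6: G0=0(const) G1=G2=1 G2=G4|G0=1|0=1 G3=NOT G0=NOT 0=1 G4=G1|G2=1|1=1 -> 01111
Step 7: G0=0(const) G1=G2=1 G2=G4|G0=1|0=1 G3=NOT G0=NOT 0=1 G4=G1|G2=1|1=1 -> 01111

01111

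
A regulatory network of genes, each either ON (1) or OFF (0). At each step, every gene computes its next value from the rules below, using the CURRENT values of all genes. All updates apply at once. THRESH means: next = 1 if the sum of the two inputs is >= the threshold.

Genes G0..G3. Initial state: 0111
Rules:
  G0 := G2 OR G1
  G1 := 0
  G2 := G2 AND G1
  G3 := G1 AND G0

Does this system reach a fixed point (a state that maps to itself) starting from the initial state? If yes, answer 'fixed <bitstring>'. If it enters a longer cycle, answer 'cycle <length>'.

Answer: fixed 0000

Derivation:
Step 0: 0111
Step 1: G0=G2|G1=1|1=1 G1=0(const) G2=G2&G1=1&1=1 G3=G1&G0=1&0=0 -> 1010
Step 2: G0=G2|G1=1|0=1 G1=0(const) G2=G2&G1=1&0=0 G3=G1&G0=0&1=0 -> 1000
Step 3: G0=G2|G1=0|0=0 G1=0(const) G2=G2&G1=0&0=0 G3=G1&G0=0&1=0 -> 0000
Step 4: G0=G2|G1=0|0=0 G1=0(const) G2=G2&G1=0&0=0 G3=G1&G0=0&0=0 -> 0000
Fixed point reached at step 3: 0000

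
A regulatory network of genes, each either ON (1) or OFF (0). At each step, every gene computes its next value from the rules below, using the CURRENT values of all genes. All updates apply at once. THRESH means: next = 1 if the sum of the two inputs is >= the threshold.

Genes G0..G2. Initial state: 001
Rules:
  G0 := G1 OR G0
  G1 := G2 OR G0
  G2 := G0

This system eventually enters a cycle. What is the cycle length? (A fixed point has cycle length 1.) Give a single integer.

Answer: 1

Derivation:
Step 0: 001
Step 1: G0=G1|G0=0|0=0 G1=G2|G0=1|0=1 G2=G0=0 -> 010
Step 2: G0=G1|G0=1|0=1 G1=G2|G0=0|0=0 G2=G0=0 -> 100
Step 3: G0=G1|G0=0|1=1 G1=G2|G0=0|1=1 G2=G0=1 -> 111
Step 4: G0=G1|G0=1|1=1 G1=G2|G0=1|1=1 G2=G0=1 -> 111
State from step 4 equals state from step 3 -> cycle length 1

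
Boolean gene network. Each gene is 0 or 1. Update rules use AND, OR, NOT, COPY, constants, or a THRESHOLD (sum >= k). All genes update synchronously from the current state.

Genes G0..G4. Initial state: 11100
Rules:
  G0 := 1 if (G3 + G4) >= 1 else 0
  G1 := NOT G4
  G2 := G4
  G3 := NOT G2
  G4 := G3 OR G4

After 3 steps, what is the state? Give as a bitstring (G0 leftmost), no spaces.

Step 1: G0=(0+0>=1)=0 G1=NOT G4=NOT 0=1 G2=G4=0 G3=NOT G2=NOT 1=0 G4=G3|G4=0|0=0 -> 01000
Step 2: G0=(0+0>=1)=0 G1=NOT G4=NOT 0=1 G2=G4=0 G3=NOT G2=NOT 0=1 G4=G3|G4=0|0=0 -> 01010
Step 3: G0=(1+0>=1)=1 G1=NOT G4=NOT 0=1 G2=G4=0 G3=NOT G2=NOT 0=1 G4=G3|G4=1|0=1 -> 11011

11011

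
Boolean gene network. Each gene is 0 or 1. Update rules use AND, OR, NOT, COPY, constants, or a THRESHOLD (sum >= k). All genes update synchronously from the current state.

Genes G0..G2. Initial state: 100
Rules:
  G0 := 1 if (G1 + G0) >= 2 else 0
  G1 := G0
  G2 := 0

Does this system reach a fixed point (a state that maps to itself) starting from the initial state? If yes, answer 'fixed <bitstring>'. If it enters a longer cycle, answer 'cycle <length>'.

Answer: fixed 000

Derivation:
Step 0: 100
Step 1: G0=(0+1>=2)=0 G1=G0=1 G2=0(const) -> 010
Step 2: G0=(1+0>=2)=0 G1=G0=0 G2=0(const) -> 000
Step 3: G0=(0+0>=2)=0 G1=G0=0 G2=0(const) -> 000
Fixed point reached at step 2: 000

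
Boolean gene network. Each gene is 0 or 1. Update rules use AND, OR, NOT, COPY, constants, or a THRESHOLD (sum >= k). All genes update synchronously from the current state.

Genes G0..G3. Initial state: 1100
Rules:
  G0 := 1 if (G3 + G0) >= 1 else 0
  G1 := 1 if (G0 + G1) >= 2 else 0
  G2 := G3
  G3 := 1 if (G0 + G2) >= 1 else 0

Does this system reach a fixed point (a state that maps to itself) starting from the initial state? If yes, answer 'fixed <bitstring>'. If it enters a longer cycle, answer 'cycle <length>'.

Answer: fixed 1111

Derivation:
Step 0: 1100
Step 1: G0=(0+1>=1)=1 G1=(1+1>=2)=1 G2=G3=0 G3=(1+0>=1)=1 -> 1101
Step 2: G0=(1+1>=1)=1 G1=(1+1>=2)=1 G2=G3=1 G3=(1+0>=1)=1 -> 1111
Step 3: G0=(1+1>=1)=1 G1=(1+1>=2)=1 G2=G3=1 G3=(1+1>=1)=1 -> 1111
Fixed point reached at step 2: 1111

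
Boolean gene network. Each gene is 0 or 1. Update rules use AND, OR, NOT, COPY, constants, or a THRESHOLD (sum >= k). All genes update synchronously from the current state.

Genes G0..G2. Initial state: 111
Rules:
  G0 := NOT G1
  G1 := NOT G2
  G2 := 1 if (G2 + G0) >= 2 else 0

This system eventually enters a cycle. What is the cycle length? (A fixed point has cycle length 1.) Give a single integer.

Answer: 1

Derivation:
Step 0: 111
Step 1: G0=NOT G1=NOT 1=0 G1=NOT G2=NOT 1=0 G2=(1+1>=2)=1 -> 001
Step 2: G0=NOT G1=NOT 0=1 G1=NOT G2=NOT 1=0 G2=(1+0>=2)=0 -> 100
Step 3: G0=NOT G1=NOT 0=1 G1=NOT G2=NOT 0=1 G2=(0+1>=2)=0 -> 110
Step 4: G0=NOT G1=NOT 1=0 G1=NOT G2=NOT 0=1 G2=(0+1>=2)=0 -> 010
Step 5: G0=NOT G1=NOT 1=0 G1=NOT G2=NOT 0=1 G2=(0+0>=2)=0 -> 010
State from step 5 equals state from step 4 -> cycle length 1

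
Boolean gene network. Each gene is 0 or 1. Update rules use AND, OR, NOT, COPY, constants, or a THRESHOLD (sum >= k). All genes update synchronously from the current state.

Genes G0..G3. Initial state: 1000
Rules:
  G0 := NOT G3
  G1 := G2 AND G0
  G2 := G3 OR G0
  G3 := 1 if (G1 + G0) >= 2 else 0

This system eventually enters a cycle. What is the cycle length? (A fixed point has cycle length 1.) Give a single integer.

Step 0: 1000
Step 1: G0=NOT G3=NOT 0=1 G1=G2&G0=0&1=0 G2=G3|G0=0|1=1 G3=(0+1>=2)=0 -> 1010
Step 2: G0=NOT G3=NOT 0=1 G1=G2&G0=1&1=1 G2=G3|G0=0|1=1 G3=(0+1>=2)=0 -> 1110
Step 3: G0=NOT G3=NOT 0=1 G1=G2&G0=1&1=1 G2=G3|G0=0|1=1 G3=(1+1>=2)=1 -> 1111
Step 4: G0=NOT G3=NOT 1=0 G1=G2&G0=1&1=1 G2=G3|G0=1|1=1 G3=(1+1>=2)=1 -> 0111
Step 5: G0=NOT G3=NOT 1=0 G1=G2&G0=1&0=0 G2=G3|G0=1|0=1 G3=(1+0>=2)=0 -> 0010
Step 6: G0=NOT G3=NOT 0=1 G1=G2&G0=1&0=0 G2=G3|G0=0|0=0 G3=(0+0>=2)=0 -> 1000
State from step 6 equals state from step 0 -> cycle length 6

Answer: 6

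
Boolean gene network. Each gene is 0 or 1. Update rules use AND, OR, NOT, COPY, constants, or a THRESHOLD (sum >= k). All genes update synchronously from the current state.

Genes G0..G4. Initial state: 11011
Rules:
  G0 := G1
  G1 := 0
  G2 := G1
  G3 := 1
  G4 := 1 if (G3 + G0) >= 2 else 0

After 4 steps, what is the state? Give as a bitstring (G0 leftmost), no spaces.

Step 1: G0=G1=1 G1=0(const) G2=G1=1 G3=1(const) G4=(1+1>=2)=1 -> 10111
Step 2: G0=G1=0 G1=0(const) G2=G1=0 G3=1(const) G4=(1+1>=2)=1 -> 00011
Step 3: G0=G1=0 G1=0(const) G2=G1=0 G3=1(const) G4=(1+0>=2)=0 -> 00010
Step 4: G0=G1=0 G1=0(const) G2=G1=0 G3=1(const) G4=(1+0>=2)=0 -> 00010

00010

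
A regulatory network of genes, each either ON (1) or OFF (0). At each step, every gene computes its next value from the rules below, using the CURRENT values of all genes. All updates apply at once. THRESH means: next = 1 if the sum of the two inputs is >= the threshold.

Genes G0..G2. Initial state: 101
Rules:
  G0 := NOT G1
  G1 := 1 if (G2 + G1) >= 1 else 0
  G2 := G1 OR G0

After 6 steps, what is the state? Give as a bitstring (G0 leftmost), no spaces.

Step 1: G0=NOT G1=NOT 0=1 G1=(1+0>=1)=1 G2=G1|G0=0|1=1 -> 111
Step 2: G0=NOT G1=NOT 1=0 G1=(1+1>=1)=1 G2=G1|G0=1|1=1 -> 011
Step 3: G0=NOT G1=NOT 1=0 G1=(1+1>=1)=1 G2=G1|G0=1|0=1 -> 011
Step 4: G0=NOT G1=NOT 1=0 G1=(1+1>=1)=1 G2=G1|G0=1|0=1 -> 011
Step 5: G0=NOT G1=NOT 1=0 G1=(1+1>=1)=1 G2=G1|G0=1|0=1 -> 011
Step 6: G0=NOT G1=NOT 1=0 G1=(1+1>=1)=1 G2=G1|G0=1|0=1 -> 011

011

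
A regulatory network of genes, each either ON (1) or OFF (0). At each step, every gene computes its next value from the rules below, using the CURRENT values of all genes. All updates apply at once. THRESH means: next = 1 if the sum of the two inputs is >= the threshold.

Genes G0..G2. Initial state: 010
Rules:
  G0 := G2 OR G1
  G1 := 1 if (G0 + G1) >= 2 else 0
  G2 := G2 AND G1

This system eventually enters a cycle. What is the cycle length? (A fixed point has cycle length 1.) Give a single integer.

Answer: 1

Derivation:
Step 0: 010
Step 1: G0=G2|G1=0|1=1 G1=(0+1>=2)=0 G2=G2&G1=0&1=0 -> 100
Step 2: G0=G2|G1=0|0=0 G1=(1+0>=2)=0 G2=G2&G1=0&0=0 -> 000
Step 3: G0=G2|G1=0|0=0 G1=(0+0>=2)=0 G2=G2&G1=0&0=0 -> 000
State from step 3 equals state from step 2 -> cycle length 1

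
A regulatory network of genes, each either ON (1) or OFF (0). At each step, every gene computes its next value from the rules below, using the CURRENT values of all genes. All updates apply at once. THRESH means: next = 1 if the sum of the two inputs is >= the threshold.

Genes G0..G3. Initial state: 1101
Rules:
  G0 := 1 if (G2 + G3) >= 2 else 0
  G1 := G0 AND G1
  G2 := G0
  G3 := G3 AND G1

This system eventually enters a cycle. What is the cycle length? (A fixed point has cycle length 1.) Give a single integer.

Step 0: 1101
Step 1: G0=(0+1>=2)=0 G1=G0&G1=1&1=1 G2=G0=1 G3=G3&G1=1&1=1 -> 0111
Step 2: G0=(1+1>=2)=1 G1=G0&G1=0&1=0 G2=G0=0 G3=G3&G1=1&1=1 -> 1001
Step 3: G0=(0+1>=2)=0 G1=G0&G1=1&0=0 G2=G0=1 G3=G3&G1=1&0=0 -> 0010
Step 4: G0=(1+0>=2)=0 G1=G0&G1=0&0=0 G2=G0=0 G3=G3&G1=0&0=0 -> 0000
Step 5: G0=(0+0>=2)=0 G1=G0&G1=0&0=0 G2=G0=0 G3=G3&G1=0&0=0 -> 0000
State from step 5 equals state from step 4 -> cycle length 1

Answer: 1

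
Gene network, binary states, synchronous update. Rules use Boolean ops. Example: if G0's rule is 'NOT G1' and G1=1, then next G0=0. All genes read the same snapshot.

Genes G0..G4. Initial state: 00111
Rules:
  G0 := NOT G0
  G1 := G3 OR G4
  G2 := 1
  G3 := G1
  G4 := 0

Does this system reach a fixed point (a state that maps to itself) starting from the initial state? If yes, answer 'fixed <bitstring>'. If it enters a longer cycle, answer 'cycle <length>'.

Answer: cycle 2

Derivation:
Step 0: 00111
Step 1: G0=NOT G0=NOT 0=1 G1=G3|G4=1|1=1 G2=1(const) G3=G1=0 G4=0(const) -> 11100
Step 2: G0=NOT G0=NOT 1=0 G1=G3|G4=0|0=0 G2=1(const) G3=G1=1 G4=0(const) -> 00110
Step 3: G0=NOT G0=NOT 0=1 G1=G3|G4=1|0=1 G2=1(const) G3=G1=0 G4=0(const) -> 11100
Cycle of length 2 starting at step 1 -> no fixed point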